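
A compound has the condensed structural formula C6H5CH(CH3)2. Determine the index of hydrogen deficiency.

Atom tally by fragment:
  benzene ring core → C:6 H:6
  (− 1 ring H displaced by substituents)
  + CH(CH3)2 → C:3 H:7
Element totals:
  C: 9
  H: 12
Molecular formula: C9H12.
DoU = (2C + 2 + N − H − X) / 2 = (2·9 + 2 + 0 − 12 − 0) / 2 = 4.

4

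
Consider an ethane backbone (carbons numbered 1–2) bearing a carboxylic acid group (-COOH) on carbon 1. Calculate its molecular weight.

74.08 g/mol

Atom tally by fragment:
  HOOCCH2 → C:2 H:3 O:2
  CH3 → C:1 H:3
Element totals:
  C: 3
  H: 6
  O: 2
Molecular formula: C3H6O2.
  M = 3(12.011) + 6(1.008) + 2(15.999)
    = 36.033 + 6.048 + 31.998 = 74.079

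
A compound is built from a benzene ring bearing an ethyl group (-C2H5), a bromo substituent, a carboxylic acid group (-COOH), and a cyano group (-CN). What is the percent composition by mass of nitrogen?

Atom tally by fragment:
  benzene ring core → C:6 H:6
  (− 4 ring H displaced by substituents)
  + C2H5 → C:2 H:5
  + Br → Br:1
  + COOH → C:1 H:1 O:2
  + CN → C:1 N:1
Element totals:
  C: 10
  H: 8
  Br: 1
  N: 1
  O: 2
Molecular formula: C10H8BrNO2.
Molar mass = 254.083 g/mol.
Mass from N: 1 × 14.007 = 14.007 g/mol.
%N = 14.007 / 254.083 × 100 = 5.51%.

5.51%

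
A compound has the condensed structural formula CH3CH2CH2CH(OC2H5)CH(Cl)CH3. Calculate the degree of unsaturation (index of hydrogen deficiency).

0

Atom tally by fragment:
  CH3 → C:1 H:3
  CH2 → C:1 H:2
  CH2 → C:1 H:2
  CH(OC2H5) → C:3 H:6 O:1
  CH(Cl) → C:1 H:1 Cl:1
  CH3 → C:1 H:3
Element totals:
  C: 8
  H: 17
  Cl: 1
  O: 1
Molecular formula: C8H17ClO.
DoU = (2C + 2 + N − H − X) / 2 = (2·8 + 2 + 0 − 17 − 1) / 2 = 0.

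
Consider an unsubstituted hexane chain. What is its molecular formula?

Atom tally by fragment:
  CH3 → C:1 H:3
  CH2 → C:1 H:2
  CH2 → C:1 H:2
  CH2 → C:1 H:2
  CH2 → C:1 H:2
  CH3 → C:1 H:3
Element totals:
  C: 6
  H: 14

C6H14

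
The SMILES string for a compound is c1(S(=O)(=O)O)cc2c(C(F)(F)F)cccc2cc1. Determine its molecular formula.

Atom tally by fragment:
  naphthalene ring system core → C:10 H:8
  (− 2 ring H displaced by substituents)
  + SO3H → S:1 O:3 H:1
  + CF3 → C:1 F:3
Element totals:
  C: 11
  H: 7
  F: 3
  O: 3
  S: 1

C11H7F3O3S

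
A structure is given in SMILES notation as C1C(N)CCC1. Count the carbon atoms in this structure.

Atom tally by fragment:
  cyclopentane ring core → C:5 H:10
  (− 1 ring H displaced by substituents)
  + NH2 → N:1 H:2
Element totals:
  C: 5
  H: 11
  N: 1

5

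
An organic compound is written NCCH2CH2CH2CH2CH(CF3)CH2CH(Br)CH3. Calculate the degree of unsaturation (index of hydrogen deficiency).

Element totals:
  C: 10
  H: 15
  Br: 1
  F: 3
  N: 1
Molecular formula: C10H15BrF3N.
DoU = (2C + 2 + N − H − X) / 2 = (2·10 + 2 + 1 − 15 − 4) / 2 = 2.

2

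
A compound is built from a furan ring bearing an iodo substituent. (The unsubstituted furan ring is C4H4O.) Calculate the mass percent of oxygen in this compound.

Atom tally by fragment:
  furan ring core → C:4 H:4 O:1
  (− 1 ring H displaced by substituents)
  + I → I:1
Element totals:
  C: 4
  H: 3
  I: 1
  O: 1
Molecular formula: C4H3IO.
Molar mass = 193.971 g/mol.
Mass from O: 1 × 15.999 = 15.999 g/mol.
%O = 15.999 / 193.971 × 100 = 8.25%.

8.25%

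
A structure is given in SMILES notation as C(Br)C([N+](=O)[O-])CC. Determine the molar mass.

182.02 g/mol

Atom tally by fragment:
  BrCH2 → C:1 H:2 Br:1
  CH(NO2) → C:1 H:1 N:1 O:2
  CH2 → C:1 H:2
  CH3 → C:1 H:3
Element totals:
  C: 4
  H: 8
  Br: 1
  N: 1
  O: 2
Molecular formula: C4H8BrNO2.
  M = 4(12.011) + 8(1.008) + 79.904 + 14.007 + 2(15.999)
    = 48.044 + 8.064 + 79.904 + 14.007 + 31.998 = 182.017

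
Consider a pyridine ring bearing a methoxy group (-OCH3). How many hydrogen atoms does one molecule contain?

Atom tally by fragment:
  pyridine ring core → C:5 H:5 N:1
  (− 1 ring H displaced by substituents)
  + OCH3 → C:1 H:3 O:1
Element totals:
  C: 6
  H: 7
  N: 1
  O: 1

7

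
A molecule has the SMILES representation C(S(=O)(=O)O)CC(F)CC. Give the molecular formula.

Atom tally by fragment:
  HO3SCH2 → C:1 H:3 S:1 O:3
  CH2 → C:1 H:2
  CH(F) → C:1 H:1 F:1
  CH2 → C:1 H:2
  CH3 → C:1 H:3
Element totals:
  C: 5
  H: 11
  F: 1
  O: 3
  S: 1

C5H11FO3S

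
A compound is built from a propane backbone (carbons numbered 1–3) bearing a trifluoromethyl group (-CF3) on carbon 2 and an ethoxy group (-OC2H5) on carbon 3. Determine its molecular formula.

Atom tally by fragment:
  CH3 → C:1 H:3
  CH(CF3) → C:2 H:1 F:3
  CH2OC2H5 → C:3 H:7 O:1
Element totals:
  C: 6
  H: 11
  F: 3
  O: 1

C6H11F3O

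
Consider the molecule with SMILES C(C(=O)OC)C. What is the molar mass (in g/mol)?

88.11 g/mol

Atom tally by fragment:
  CH3OOCCH2 → C:3 H:5 O:2
  CH3 → C:1 H:3
Element totals:
  C: 4
  H: 8
  O: 2
Molecular formula: C4H8O2.
  M = 4(12.011) + 8(1.008) + 2(15.999)
    = 48.044 + 8.064 + 31.998 = 88.106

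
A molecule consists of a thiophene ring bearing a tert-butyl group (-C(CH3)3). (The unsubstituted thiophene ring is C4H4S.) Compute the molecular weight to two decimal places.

140.24 g/mol

Atom tally by fragment:
  thiophene ring core → C:4 H:4 S:1
  (− 1 ring H displaced by substituents)
  + C(CH3)3 → C:4 H:9
Element totals:
  C: 8
  H: 12
  S: 1
Molecular formula: C8H12S.
  M = 8(12.011) + 12(1.008) + 32.06
    = 96.088 + 12.096 + 32.060 = 140.244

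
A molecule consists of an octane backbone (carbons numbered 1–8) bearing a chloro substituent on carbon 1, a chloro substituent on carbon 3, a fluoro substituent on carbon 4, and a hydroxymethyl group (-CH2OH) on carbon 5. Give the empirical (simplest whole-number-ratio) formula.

C9H17Cl2FO

Atom tally by fragment:
  ClCH2 → C:1 H:2 Cl:1
  CH2 → C:1 H:2
  CH(Cl) → C:1 H:1 Cl:1
  CH(F) → C:1 H:1 F:1
  CH(CH2OH) → C:2 H:4 O:1
  CH2 → C:1 H:2
  CH2 → C:1 H:2
  CH3 → C:1 H:3
Element totals:
  C: 9
  H: 17
  Cl: 2
  F: 1
  O: 1
Molecular formula: C9H17Cl2FO.
gcd of subscripts (9, 2, 1, 17, 1) = 1, so the empirical formula equals the molecular formula.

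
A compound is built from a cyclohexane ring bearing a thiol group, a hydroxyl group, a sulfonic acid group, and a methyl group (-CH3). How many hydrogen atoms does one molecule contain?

14

Atom tally by fragment:
  cyclohexane ring core → C:6 H:12
  (− 4 ring H displaced by substituents)
  + SH → S:1 H:1
  + OH → O:1 H:1
  + SO3H → S:1 O:3 H:1
  + CH3 → C:1 H:3
Element totals:
  C: 7
  H: 14
  O: 4
  S: 2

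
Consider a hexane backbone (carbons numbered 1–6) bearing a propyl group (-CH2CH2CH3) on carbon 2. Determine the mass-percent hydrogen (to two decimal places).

Atom tally by fragment:
  CH3 → C:1 H:3
  CH(CH2CH2CH3) → C:4 H:8
  CH2 → C:1 H:2
  CH2 → C:1 H:2
  CH2 → C:1 H:2
  CH3 → C:1 H:3
Element totals:
  C: 9
  H: 20
Molecular formula: C9H20.
Molar mass = 128.259 g/mol.
Mass from H: 20 × 1.008 = 20.160 g/mol.
%H = 20.160 / 128.259 × 100 = 15.72%.

15.72%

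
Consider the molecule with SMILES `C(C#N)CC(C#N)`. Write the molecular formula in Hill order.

Atom tally by fragment:
  NCCH2 → C:2 H:2 N:1
  CH2 → C:1 H:2
  CH2CN → C:2 H:2 N:1
Element totals:
  C: 5
  H: 6
  N: 2

C5H6N2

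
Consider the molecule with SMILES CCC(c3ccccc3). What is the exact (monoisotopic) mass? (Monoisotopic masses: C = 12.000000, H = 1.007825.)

120.0939

Atom tally by fragment:
  CH3 → C:1 H:3
  CH2 → C:1 H:2
  CH2C6H5 → C:7 H:7
Element totals:
  C: 9
  H: 12
Molecular formula: C9H12.
  M = 9(12.0) + 12(1.007825)
    = 108.000000 + 12.093900 = 120.093900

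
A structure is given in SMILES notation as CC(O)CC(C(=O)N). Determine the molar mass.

Atom tally by fragment:
  CH3 → C:1 H:3
  CH(OH) → C:1 H:2 O:1
  CH2 → C:1 H:2
  CH2CONH2 → C:2 H:4 O:1 N:1
Element totals:
  C: 5
  H: 11
  N: 1
  O: 2
Molecular formula: C5H11NO2.
  M = 5(12.011) + 11(1.008) + 14.007 + 2(15.999)
    = 60.055 + 11.088 + 14.007 + 31.998 = 117.148

117.15 g/mol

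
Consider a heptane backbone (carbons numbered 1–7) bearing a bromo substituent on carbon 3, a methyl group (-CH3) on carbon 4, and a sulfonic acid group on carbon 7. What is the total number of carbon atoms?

8

Atom tally by fragment:
  CH3 → C:1 H:3
  CH2 → C:1 H:2
  CH(Br) → C:1 H:1 Br:1
  CH(CH3) → C:2 H:4
  CH2 → C:1 H:2
  CH2 → C:1 H:2
  CH2SO3H → C:1 H:3 S:1 O:3
Element totals:
  C: 8
  H: 17
  Br: 1
  O: 3
  S: 1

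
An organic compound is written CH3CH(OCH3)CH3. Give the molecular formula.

Atom tally by fragment:
  CH3 → C:1 H:3
  CH(OCH3) → C:2 H:4 O:1
  CH3 → C:1 H:3
Element totals:
  C: 4
  H: 10
  O: 1

C4H10O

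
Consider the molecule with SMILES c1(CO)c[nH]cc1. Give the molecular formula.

Atom tally by fragment:
  pyrrole ring core → C:4 H:5 N:1
  (− 1 ring H displaced by substituents)
  + CH2OH → C:1 H:3 O:1
Element totals:
  C: 5
  H: 7
  N: 1
  O: 1

C5H7NO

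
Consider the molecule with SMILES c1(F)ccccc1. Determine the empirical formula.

Atom tally by fragment:
  benzene ring core → C:6 H:6
  (− 1 ring H displaced by substituents)
  + F → F:1
Element totals:
  C: 6
  H: 5
  F: 1
Molecular formula: C6H5F.
gcd of subscripts (6, 1, 5) = 1, so the empirical formula equals the molecular formula.

C6H5F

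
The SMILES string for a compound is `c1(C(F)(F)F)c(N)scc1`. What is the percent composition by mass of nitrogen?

8.38%

Atom tally by fragment:
  thiophene ring core → C:4 H:4 S:1
  (− 2 ring H displaced by substituents)
  + CF3 → C:1 F:3
  + NH2 → N:1 H:2
Element totals:
  C: 5
  H: 4
  F: 3
  N: 1
  S: 1
Molecular formula: C5H4F3NS.
Molar mass = 167.148 g/mol.
Mass from N: 1 × 14.007 = 14.007 g/mol.
%N = 14.007 / 167.148 × 100 = 8.38%.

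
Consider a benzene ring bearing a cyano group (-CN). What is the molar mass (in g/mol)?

103.12 g/mol

Atom tally by fragment:
  benzene ring core → C:6 H:6
  (− 1 ring H displaced by substituents)
  + CN → C:1 N:1
Element totals:
  C: 7
  H: 5
  N: 1
Molecular formula: C7H5N.
  M = 7(12.011) + 5(1.008) + 14.007
    = 84.077 + 5.040 + 14.007 = 103.124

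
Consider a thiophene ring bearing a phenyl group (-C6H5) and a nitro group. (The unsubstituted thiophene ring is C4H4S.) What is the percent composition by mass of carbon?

Atom tally by fragment:
  thiophene ring core → C:4 H:4 S:1
  (− 2 ring H displaced by substituents)
  + C6H5 → C:6 H:5
  + NO2 → N:1 O:2
Element totals:
  C: 10
  H: 7
  N: 1
  O: 2
  S: 1
Molecular formula: C10H7NO2S.
Molar mass = 205.231 g/mol.
Mass from C: 10 × 12.011 = 120.110 g/mol.
%C = 120.110 / 205.231 × 100 = 58.52%.

58.52%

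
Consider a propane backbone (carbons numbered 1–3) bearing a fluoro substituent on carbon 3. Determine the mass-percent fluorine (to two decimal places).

30.60%

Atom tally by fragment:
  CH3 → C:1 H:3
  CH2 → C:1 H:2
  CH2F → C:1 H:2 F:1
Element totals:
  C: 3
  H: 7
  F: 1
Molecular formula: C3H7F.
Molar mass = 62.087 g/mol.
Mass from F: 1 × 18.998 = 18.998 g/mol.
%F = 18.998 / 62.087 × 100 = 30.60%.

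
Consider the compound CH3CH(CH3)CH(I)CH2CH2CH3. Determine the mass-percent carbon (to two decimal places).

Atom tally by fragment:
  CH3 → C:1 H:3
  CH(CH3) → C:2 H:4
  CH(I) → C:1 H:1 I:1
  CH2 → C:1 H:2
  CH2 → C:1 H:2
  CH3 → C:1 H:3
Element totals:
  C: 7
  H: 15
  I: 1
Molecular formula: C7H15I.
Molar mass = 226.101 g/mol.
Mass from C: 7 × 12.011 = 84.077 g/mol.
%C = 84.077 / 226.101 × 100 = 37.19%.

37.19%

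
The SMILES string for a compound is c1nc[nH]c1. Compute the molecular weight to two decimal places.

Atom tally by fragment:
  imidazole ring core → C:3 H:4 N:2
Element totals:
  C: 3
  H: 4
  N: 2
Molecular formula: C3H4N2.
  M = 3(12.011) + 4(1.008) + 2(14.007)
    = 36.033 + 4.032 + 28.014 = 68.079

68.08 g/mol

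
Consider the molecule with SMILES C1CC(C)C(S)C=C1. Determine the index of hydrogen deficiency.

2

Atom tally by fragment:
  cyclohexene ring core → C:6 H:10
  (− 2 ring H displaced by substituents)
  + CH3 → C:1 H:3
  + SH → S:1 H:1
Element totals:
  C: 7
  H: 12
  S: 1
Molecular formula: C7H12S.
DoU = (2C + 2 + N − H − X) / 2 = (2·7 + 2 + 0 − 12 − 0) / 2 = 2.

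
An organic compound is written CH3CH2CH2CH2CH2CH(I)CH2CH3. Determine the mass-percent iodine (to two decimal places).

52.85%

Element totals:
  C: 8
  H: 17
  I: 1
Molecular formula: C8H17I.
Molar mass = 240.128 g/mol.
Mass from I: 1 × 126.904 = 126.904 g/mol.
%I = 126.904 / 240.128 × 100 = 52.85%.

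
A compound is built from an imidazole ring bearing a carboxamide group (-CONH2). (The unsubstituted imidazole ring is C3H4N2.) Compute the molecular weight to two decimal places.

Atom tally by fragment:
  imidazole ring core → C:3 H:4 N:2
  (− 1 ring H displaced by substituents)
  + CONH2 → C:1 H:2 O:1 N:1
Element totals:
  C: 4
  H: 5
  N: 3
  O: 1
Molecular formula: C4H5N3O.
  M = 4(12.011) + 5(1.008) + 3(14.007) + 15.999
    = 48.044 + 5.040 + 42.021 + 15.999 = 111.104

111.10 g/mol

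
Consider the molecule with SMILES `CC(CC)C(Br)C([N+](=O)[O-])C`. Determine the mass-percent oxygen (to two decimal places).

14.28%

Atom tally by fragment:
  CH3 → C:1 H:3
  CH(C2H5) → C:3 H:6
  CH(Br) → C:1 H:1 Br:1
  CH(NO2) → C:1 H:1 N:1 O:2
  CH3 → C:1 H:3
Element totals:
  C: 7
  H: 14
  Br: 1
  N: 1
  O: 2
Molecular formula: C7H14BrNO2.
Molar mass = 224.098 g/mol.
Mass from O: 2 × 15.999 = 31.998 g/mol.
%O = 31.998 / 224.098 × 100 = 14.28%.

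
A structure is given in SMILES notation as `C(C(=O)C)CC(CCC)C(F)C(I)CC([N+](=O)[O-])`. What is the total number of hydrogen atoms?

21

Atom tally by fragment:
  CH3COCH2 → C:3 H:5 O:1
  CH2 → C:1 H:2
  CH(CH2CH2CH3) → C:4 H:8
  CH(F) → C:1 H:1 F:1
  CH(I) → C:1 H:1 I:1
  CH2 → C:1 H:2
  CH2NO2 → C:1 H:2 N:1 O:2
Element totals:
  C: 12
  H: 21
  F: 1
  I: 1
  N: 1
  O: 3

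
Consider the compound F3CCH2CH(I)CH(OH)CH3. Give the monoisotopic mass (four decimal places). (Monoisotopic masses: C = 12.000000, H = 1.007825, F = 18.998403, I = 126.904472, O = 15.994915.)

Element totals:
  C: 5
  H: 8
  F: 3
  I: 1
  O: 1
Molecular formula: C5H8F3IO.
  M = 5(12.0) + 8(1.007825) + 3(18.998403) + 126.904472 + 15.994915
    = 60.000000 + 8.062600 + 56.995209 + 126.904472 + 15.994915 = 267.957196

267.9572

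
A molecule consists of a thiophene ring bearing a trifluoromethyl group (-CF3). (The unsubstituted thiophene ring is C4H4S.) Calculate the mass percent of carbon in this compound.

39.48%

Atom tally by fragment:
  thiophene ring core → C:4 H:4 S:1
  (− 1 ring H displaced by substituents)
  + CF3 → C:1 F:3
Element totals:
  C: 5
  H: 3
  F: 3
  S: 1
Molecular formula: C5H3F3S.
Molar mass = 152.133 g/mol.
Mass from C: 5 × 12.011 = 60.055 g/mol.
%C = 60.055 / 152.133 × 100 = 39.48%.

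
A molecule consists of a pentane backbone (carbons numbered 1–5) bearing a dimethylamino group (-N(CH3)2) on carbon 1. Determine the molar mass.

Atom tally by fragment:
  (CH3)2NCH2 → C:3 H:8 N:1
  CH2 → C:1 H:2
  CH2 → C:1 H:2
  CH2 → C:1 H:2
  CH3 → C:1 H:3
Element totals:
  C: 7
  H: 17
  N: 1
Molecular formula: C7H17N.
  M = 7(12.011) + 17(1.008) + 14.007
    = 84.077 + 17.136 + 14.007 = 115.220

115.22 g/mol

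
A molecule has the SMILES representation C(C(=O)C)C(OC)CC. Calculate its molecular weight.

130.19 g/mol

Atom tally by fragment:
  CH3COCH2 → C:3 H:5 O:1
  CH(OCH3) → C:2 H:4 O:1
  CH2 → C:1 H:2
  CH3 → C:1 H:3
Element totals:
  C: 7
  H: 14
  O: 2
Molecular formula: C7H14O2.
  M = 7(12.011) + 14(1.008) + 2(15.999)
    = 84.077 + 14.112 + 31.998 = 130.187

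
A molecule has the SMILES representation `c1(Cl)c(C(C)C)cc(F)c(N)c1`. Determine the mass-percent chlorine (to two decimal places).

18.89%

Atom tally by fragment:
  benzene ring core → C:6 H:6
  (− 4 ring H displaced by substituents)
  + Cl → Cl:1
  + CH(CH3)2 → C:3 H:7
  + F → F:1
  + NH2 → N:1 H:2
Element totals:
  C: 9
  H: 11
  Cl: 1
  F: 1
  N: 1
Molecular formula: C9H11ClFN.
Molar mass = 187.642 g/mol.
Mass from Cl: 1 × 35.45 = 35.450 g/mol.
%Cl = 35.450 / 187.642 × 100 = 18.89%.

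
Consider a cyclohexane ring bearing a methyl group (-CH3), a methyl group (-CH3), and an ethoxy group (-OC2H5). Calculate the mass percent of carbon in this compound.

Atom tally by fragment:
  cyclohexane ring core → C:6 H:12
  (− 3 ring H displaced by substituents)
  + CH3 → C:1 H:3
  + CH3 → C:1 H:3
  + OC2H5 → C:2 H:5 O:1
Element totals:
  C: 10
  H: 20
  O: 1
Molecular formula: C10H20O.
Molar mass = 156.269 g/mol.
Mass from C: 10 × 12.011 = 120.110 g/mol.
%C = 120.110 / 156.269 × 100 = 76.86%.

76.86%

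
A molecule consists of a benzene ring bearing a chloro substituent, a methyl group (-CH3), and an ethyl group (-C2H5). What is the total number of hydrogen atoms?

11

Atom tally by fragment:
  benzene ring core → C:6 H:6
  (− 3 ring H displaced by substituents)
  + Cl → Cl:1
  + CH3 → C:1 H:3
  + C2H5 → C:2 H:5
Element totals:
  C: 9
  H: 11
  Cl: 1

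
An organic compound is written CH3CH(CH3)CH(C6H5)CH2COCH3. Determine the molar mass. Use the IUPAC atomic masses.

Element totals:
  C: 13
  H: 18
  O: 1
Molecular formula: C13H18O.
  M = 13(12.011) + 18(1.008) + 15.999
    = 156.143 + 18.144 + 15.999 = 190.286

190.29 g/mol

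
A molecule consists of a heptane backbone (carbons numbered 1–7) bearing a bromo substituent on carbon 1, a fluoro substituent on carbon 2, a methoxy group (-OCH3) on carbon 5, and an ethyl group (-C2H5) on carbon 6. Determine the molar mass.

Atom tally by fragment:
  BrCH2 → C:1 H:2 Br:1
  CH(F) → C:1 H:1 F:1
  CH2 → C:1 H:2
  CH2 → C:1 H:2
  CH(OCH3) → C:2 H:4 O:1
  CH(C2H5) → C:3 H:6
  CH3 → C:1 H:3
Element totals:
  C: 10
  H: 20
  Br: 1
  F: 1
  O: 1
Molecular formula: C10H20BrFO.
  M = 10(12.011) + 20(1.008) + 79.904 + 18.998 + 15.999
    = 120.110 + 20.160 + 79.904 + 18.998 + 15.999 = 255.171

255.17 g/mol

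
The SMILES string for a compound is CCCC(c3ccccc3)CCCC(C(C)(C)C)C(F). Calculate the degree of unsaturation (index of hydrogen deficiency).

Atom tally by fragment:
  CH3 → C:1 H:3
  CH2 → C:1 H:2
  CH2 → C:1 H:2
  CH(C6H5) → C:7 H:6
  CH2 → C:1 H:2
  CH2 → C:1 H:2
  CH2 → C:1 H:2
  CH(C(CH3)3) → C:5 H:10
  CH2F → C:1 H:2 F:1
Element totals:
  C: 19
  H: 31
  F: 1
Molecular formula: C19H31F.
DoU = (2C + 2 + N − H − X) / 2 = (2·19 + 2 + 0 − 31 − 1) / 2 = 4.

4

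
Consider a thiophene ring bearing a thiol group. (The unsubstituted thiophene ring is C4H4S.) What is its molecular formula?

C4H4S2

Atom tally by fragment:
  thiophene ring core → C:4 H:4 S:1
  (− 1 ring H displaced by substituents)
  + SH → S:1 H:1
Element totals:
  C: 4
  H: 4
  S: 2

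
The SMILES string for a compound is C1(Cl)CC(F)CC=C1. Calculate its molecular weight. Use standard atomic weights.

Atom tally by fragment:
  cyclohexene ring core → C:6 H:10
  (− 2 ring H displaced by substituents)
  + Cl → Cl:1
  + F → F:1
Element totals:
  C: 6
  H: 8
  Cl: 1
  F: 1
Molecular formula: C6H8ClF.
  M = 6(12.011) + 8(1.008) + 35.45 + 18.998
    = 72.066 + 8.064 + 35.450 + 18.998 = 134.578

134.58 g/mol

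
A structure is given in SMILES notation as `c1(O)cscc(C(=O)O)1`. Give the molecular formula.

C5H4O3S

Atom tally by fragment:
  thiophene ring core → C:4 H:4 S:1
  (− 2 ring H displaced by substituents)
  + OH → O:1 H:1
  + COOH → C:1 H:1 O:2
Element totals:
  C: 5
  H: 4
  O: 3
  S: 1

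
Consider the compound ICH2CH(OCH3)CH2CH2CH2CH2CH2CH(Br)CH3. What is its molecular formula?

Element totals:
  C: 10
  H: 20
  Br: 1
  I: 1
  O: 1

C10H20BrIO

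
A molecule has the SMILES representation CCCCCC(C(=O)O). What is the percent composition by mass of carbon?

64.58%

Atom tally by fragment:
  CH3 → C:1 H:3
  CH2 → C:1 H:2
  CH2 → C:1 H:2
  CH2 → C:1 H:2
  CH2 → C:1 H:2
  CH2COOH → C:2 H:3 O:2
Element totals:
  C: 7
  H: 14
  O: 2
Molecular formula: C7H14O2.
Molar mass = 130.187 g/mol.
Mass from C: 7 × 12.011 = 84.077 g/mol.
%C = 84.077 / 130.187 × 100 = 64.58%.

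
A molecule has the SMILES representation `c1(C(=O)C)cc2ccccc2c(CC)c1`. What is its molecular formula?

C14H14O

Atom tally by fragment:
  naphthalene ring system core → C:10 H:8
  (− 2 ring H displaced by substituents)
  + COCH3 → C:2 H:3 O:1
  + C2H5 → C:2 H:5
Element totals:
  C: 14
  H: 14
  O: 1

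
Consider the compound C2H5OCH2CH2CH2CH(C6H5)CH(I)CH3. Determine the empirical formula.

Atom tally by fragment:
  C2H5OCH2 → C:3 H:7 O:1
  CH2 → C:1 H:2
  CH2 → C:1 H:2
  CH(C6H5) → C:7 H:6
  CH(I) → C:1 H:1 I:1
  CH3 → C:1 H:3
Element totals:
  C: 14
  H: 21
  I: 1
  O: 1
Molecular formula: C14H21IO.
gcd of subscripts (14, 21, 1, 1) = 1, so the empirical formula equals the molecular formula.

C14H21IO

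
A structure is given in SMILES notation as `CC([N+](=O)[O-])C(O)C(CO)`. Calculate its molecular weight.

Atom tally by fragment:
  CH3 → C:1 H:3
  CH(NO2) → C:1 H:1 N:1 O:2
  CH(OH) → C:1 H:2 O:1
  CH2CH2OH → C:2 H:5 O:1
Element totals:
  C: 5
  H: 11
  N: 1
  O: 4
Molecular formula: C5H11NO4.
  M = 5(12.011) + 11(1.008) + 14.007 + 4(15.999)
    = 60.055 + 11.088 + 14.007 + 63.996 = 149.146

149.15 g/mol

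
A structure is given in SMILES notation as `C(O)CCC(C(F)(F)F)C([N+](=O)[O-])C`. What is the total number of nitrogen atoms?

Atom tally by fragment:
  HOCH2 → C:1 H:3 O:1
  CH2 → C:1 H:2
  CH2 → C:1 H:2
  CH(CF3) → C:2 H:1 F:3
  CH(NO2) → C:1 H:1 N:1 O:2
  CH3 → C:1 H:3
Element totals:
  C: 7
  H: 12
  F: 3
  N: 1
  O: 3

1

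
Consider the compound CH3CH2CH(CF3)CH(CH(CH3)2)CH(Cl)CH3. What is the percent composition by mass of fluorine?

24.71%

Atom tally by fragment:
  CH3 → C:1 H:3
  CH2 → C:1 H:2
  CH(CF3) → C:2 H:1 F:3
  CH(CH(CH3)2) → C:4 H:8
  CH(Cl) → C:1 H:1 Cl:1
  CH3 → C:1 H:3
Element totals:
  C: 10
  H: 18
  Cl: 1
  F: 3
Molecular formula: C10H18ClF3.
Molar mass = 230.698 g/mol.
Mass from F: 3 × 18.998 = 56.994 g/mol.
%F = 56.994 / 230.698 × 100 = 24.71%.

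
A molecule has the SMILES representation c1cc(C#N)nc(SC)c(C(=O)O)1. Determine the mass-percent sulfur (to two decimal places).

Atom tally by fragment:
  pyridine ring core → C:5 H:5 N:1
  (− 3 ring H displaced by substituents)
  + CN → C:1 N:1
  + SCH3 → C:1 H:3 S:1
  + COOH → C:1 H:1 O:2
Element totals:
  C: 8
  H: 6
  N: 2
  O: 2
  S: 1
Molecular formula: C8H6N2O2S.
Molar mass = 194.208 g/mol.
Mass from S: 1 × 32.06 = 32.060 g/mol.
%S = 32.060 / 194.208 × 100 = 16.51%.

16.51%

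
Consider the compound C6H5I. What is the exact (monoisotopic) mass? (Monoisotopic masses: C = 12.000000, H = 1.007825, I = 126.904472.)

203.9436

Atom tally by fragment:
  benzene ring core → C:6 H:6
  (− 1 ring H displaced by substituents)
  + I → I:1
Element totals:
  C: 6
  H: 5
  I: 1
Molecular formula: C6H5I.
  M = 6(12.0) + 5(1.007825) + 126.904472
    = 72.000000 + 5.039125 + 126.904472 = 203.943597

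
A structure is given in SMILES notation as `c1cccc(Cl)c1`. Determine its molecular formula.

Atom tally by fragment:
  benzene ring core → C:6 H:6
  (− 1 ring H displaced by substituents)
  + Cl → Cl:1
Element totals:
  C: 6
  H: 5
  Cl: 1

C6H5Cl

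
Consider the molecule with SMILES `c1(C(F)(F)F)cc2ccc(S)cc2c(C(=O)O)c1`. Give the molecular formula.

Atom tally by fragment:
  naphthalene ring system core → C:10 H:8
  (− 3 ring H displaced by substituents)
  + CF3 → C:1 F:3
  + SH → S:1 H:1
  + COOH → C:1 H:1 O:2
Element totals:
  C: 12
  H: 7
  F: 3
  O: 2
  S: 1

C12H7F3O2S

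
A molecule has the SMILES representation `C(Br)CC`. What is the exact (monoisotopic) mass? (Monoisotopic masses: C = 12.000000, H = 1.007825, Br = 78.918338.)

121.9731

Atom tally by fragment:
  BrCH2 → C:1 H:2 Br:1
  CH2 → C:1 H:2
  CH3 → C:1 H:3
Element totals:
  C: 3
  H: 7
  Br: 1
Molecular formula: C3H7Br.
  M = 3(12.0) + 7(1.007825) + 78.918338
    = 36.000000 + 7.054775 + 78.918338 = 121.973113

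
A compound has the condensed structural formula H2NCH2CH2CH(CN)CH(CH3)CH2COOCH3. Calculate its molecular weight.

184.24 g/mol

Element totals:
  C: 9
  H: 16
  N: 2
  O: 2
Molecular formula: C9H16N2O2.
  M = 9(12.011) + 16(1.008) + 2(14.007) + 2(15.999)
    = 108.099 + 16.128 + 28.014 + 31.998 = 184.239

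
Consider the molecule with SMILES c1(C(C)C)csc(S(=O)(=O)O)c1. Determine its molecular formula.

C7H10O3S2

Atom tally by fragment:
  thiophene ring core → C:4 H:4 S:1
  (− 2 ring H displaced by substituents)
  + CH(CH3)2 → C:3 H:7
  + SO3H → S:1 O:3 H:1
Element totals:
  C: 7
  H: 10
  O: 3
  S: 2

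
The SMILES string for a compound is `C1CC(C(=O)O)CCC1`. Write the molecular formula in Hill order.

Atom tally by fragment:
  cyclohexane ring core → C:6 H:12
  (− 1 ring H displaced by substituents)
  + COOH → C:1 H:1 O:2
Element totals:
  C: 7
  H: 12
  O: 2

C7H12O2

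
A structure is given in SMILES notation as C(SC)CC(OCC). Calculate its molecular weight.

Atom tally by fragment:
  CH3SCH2 → C:2 H:5 S:1
  CH2 → C:1 H:2
  CH2OC2H5 → C:3 H:7 O:1
Element totals:
  C: 6
  H: 14
  O: 1
  S: 1
Molecular formula: C6H14OS.
  M = 6(12.011) + 14(1.008) + 15.999 + 32.06
    = 72.066 + 14.112 + 15.999 + 32.060 = 134.237

134.24 g/mol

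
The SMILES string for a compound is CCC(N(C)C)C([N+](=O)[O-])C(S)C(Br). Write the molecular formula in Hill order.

Atom tally by fragment:
  CH3 → C:1 H:3
  CH2 → C:1 H:2
  CH(N(CH3)2) → C:3 H:7 N:1
  CH(NO2) → C:1 H:1 N:1 O:2
  CH(SH) → C:1 H:2 S:1
  CH2Br → C:1 H:2 Br:1
Element totals:
  C: 8
  H: 17
  Br: 1
  N: 2
  O: 2
  S: 1

C8H17BrN2O2S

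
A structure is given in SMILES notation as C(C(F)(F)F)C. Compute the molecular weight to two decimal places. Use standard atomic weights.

98.07 g/mol

Atom tally by fragment:
  F3CCH2 → C:2 H:2 F:3
  CH3 → C:1 H:3
Element totals:
  C: 3
  H: 5
  F: 3
Molecular formula: C3H5F3.
  M = 3(12.011) + 5(1.008) + 3(18.998)
    = 36.033 + 5.040 + 56.994 = 98.067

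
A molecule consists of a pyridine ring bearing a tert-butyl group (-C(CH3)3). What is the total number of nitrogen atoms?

Atom tally by fragment:
  pyridine ring core → C:5 H:5 N:1
  (− 1 ring H displaced by substituents)
  + C(CH3)3 → C:4 H:9
Element totals:
  C: 9
  H: 13
  N: 1

1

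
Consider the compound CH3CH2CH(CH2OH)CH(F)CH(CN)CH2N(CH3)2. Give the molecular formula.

Atom tally by fragment:
  CH3 → C:1 H:3
  CH2 → C:1 H:2
  CH(CH2OH) → C:2 H:4 O:1
  CH(F) → C:1 H:1 F:1
  CH(CN) → C:2 H:1 N:1
  CH2N(CH3)2 → C:3 H:8 N:1
Element totals:
  C: 10
  H: 19
  F: 1
  N: 2
  O: 1

C10H19FN2O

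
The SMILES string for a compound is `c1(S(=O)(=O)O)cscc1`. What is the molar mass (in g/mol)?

164.19 g/mol

Atom tally by fragment:
  thiophene ring core → C:4 H:4 S:1
  (− 1 ring H displaced by substituents)
  + SO3H → S:1 O:3 H:1
Element totals:
  C: 4
  H: 4
  O: 3
  S: 2
Molecular formula: C4H4O3S2.
  M = 4(12.011) + 4(1.008) + 3(15.999) + 2(32.06)
    = 48.044 + 4.032 + 47.997 + 64.120 = 164.193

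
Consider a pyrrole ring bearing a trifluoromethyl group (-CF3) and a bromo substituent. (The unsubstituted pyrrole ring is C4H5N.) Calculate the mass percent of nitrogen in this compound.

6.55%

Atom tally by fragment:
  pyrrole ring core → C:4 H:5 N:1
  (− 2 ring H displaced by substituents)
  + CF3 → C:1 F:3
  + Br → Br:1
Element totals:
  C: 5
  H: 3
  Br: 1
  F: 3
  N: 1
Molecular formula: C5H3BrF3N.
Molar mass = 213.984 g/mol.
Mass from N: 1 × 14.007 = 14.007 g/mol.
%N = 14.007 / 213.984 × 100 = 6.55%.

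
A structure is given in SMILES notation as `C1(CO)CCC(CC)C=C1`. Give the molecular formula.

Atom tally by fragment:
  cyclohexene ring core → C:6 H:10
  (− 2 ring H displaced by substituents)
  + CH2OH → C:1 H:3 O:1
  + C2H5 → C:2 H:5
Element totals:
  C: 9
  H: 16
  O: 1

C9H16O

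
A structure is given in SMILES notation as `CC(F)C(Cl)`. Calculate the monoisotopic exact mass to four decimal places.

96.0142

Atom tally by fragment:
  CH3 → C:1 H:3
  CH(F) → C:1 H:1 F:1
  CH2Cl → C:1 H:2 Cl:1
Element totals:
  C: 3
  H: 6
  Cl: 1
  F: 1
Molecular formula: C3H6ClF.
  M = 3(12.0) + 6(1.007825) + 34.968853 + 18.998403
    = 36.000000 + 6.046950 + 34.968853 + 18.998403 = 96.014206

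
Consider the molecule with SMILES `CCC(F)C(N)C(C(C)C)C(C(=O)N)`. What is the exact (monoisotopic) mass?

204.1638

Atom tally by fragment:
  CH3 → C:1 H:3
  CH2 → C:1 H:2
  CH(F) → C:1 H:1 F:1
  CH(NH2) → C:1 H:3 N:1
  CH(CH(CH3)2) → C:4 H:8
  CH2CONH2 → C:2 H:4 O:1 N:1
Element totals:
  C: 10
  H: 21
  F: 1
  N: 2
  O: 1
Molecular formula: C10H21FN2O.
  M = 10(12.0) + 21(1.007825) + 18.998403 + 2(14.003074) + 15.994915
    = 120.000000 + 21.164325 + 18.998403 + 28.006148 + 15.994915 = 204.163791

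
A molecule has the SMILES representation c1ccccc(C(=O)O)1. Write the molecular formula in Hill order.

Atom tally by fragment:
  benzene ring core → C:6 H:6
  (− 1 ring H displaced by substituents)
  + COOH → C:1 H:1 O:2
Element totals:
  C: 7
  H: 6
  O: 2

C7H6O2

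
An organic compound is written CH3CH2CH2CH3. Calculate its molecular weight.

Atom tally by fragment:
  CH3 → C:1 H:3
  CH2 → C:1 H:2
  CH2 → C:1 H:2
  CH3 → C:1 H:3
Element totals:
  C: 4
  H: 10
Molecular formula: C4H10.
  M = 4(12.011) + 10(1.008)
    = 48.044 + 10.080 = 58.124

58.12 g/mol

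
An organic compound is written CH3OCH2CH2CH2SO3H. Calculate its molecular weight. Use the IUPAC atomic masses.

Element totals:
  C: 4
  H: 10
  O: 4
  S: 1
Molecular formula: C4H10O4S.
  M = 4(12.011) + 10(1.008) + 4(15.999) + 32.06
    = 48.044 + 10.080 + 63.996 + 32.060 = 154.180

154.18 g/mol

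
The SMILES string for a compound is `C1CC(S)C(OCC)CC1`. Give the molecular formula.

Atom tally by fragment:
  cyclohexane ring core → C:6 H:12
  (− 2 ring H displaced by substituents)
  + SH → S:1 H:1
  + OC2H5 → C:2 H:5 O:1
Element totals:
  C: 8
  H: 16
  O: 1
  S: 1

C8H16OS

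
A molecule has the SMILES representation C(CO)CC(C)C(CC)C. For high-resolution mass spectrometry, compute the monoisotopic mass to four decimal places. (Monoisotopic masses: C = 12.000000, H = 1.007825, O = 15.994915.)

Atom tally by fragment:
  HOCH2CH2 → C:2 H:5 O:1
  CH2 → C:1 H:2
  CH(CH3) → C:2 H:4
  CH(C2H5) → C:3 H:6
  CH3 → C:1 H:3
Element totals:
  C: 9
  H: 20
  O: 1
Molecular formula: C9H20O.
  M = 9(12.0) + 20(1.007825) + 15.994915
    = 108.000000 + 20.156500 + 15.994915 = 144.151415

144.1514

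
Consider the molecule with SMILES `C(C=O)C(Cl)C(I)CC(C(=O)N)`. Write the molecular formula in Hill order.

Atom tally by fragment:
  OHCCH2 → C:2 H:3 O:1
  CH(Cl) → C:1 H:1 Cl:1
  CH(I) → C:1 H:1 I:1
  CH2 → C:1 H:2
  CH2CONH2 → C:2 H:4 O:1 N:1
Element totals:
  C: 7
  H: 11
  Cl: 1
  I: 1
  N: 1
  O: 2

C7H11ClINO2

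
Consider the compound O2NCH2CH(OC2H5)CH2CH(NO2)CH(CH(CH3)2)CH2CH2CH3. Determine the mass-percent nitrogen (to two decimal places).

Element totals:
  C: 13
  H: 26
  N: 2
  O: 5
Molecular formula: C13H26N2O5.
Molar mass = 290.360 g/mol.
Mass from N: 2 × 14.007 = 28.014 g/mol.
%N = 28.014 / 290.360 × 100 = 9.65%.

9.65%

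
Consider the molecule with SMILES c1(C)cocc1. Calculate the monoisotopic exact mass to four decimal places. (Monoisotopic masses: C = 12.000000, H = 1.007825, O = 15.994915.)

82.0419

Atom tally by fragment:
  furan ring core → C:4 H:4 O:1
  (− 1 ring H displaced by substituents)
  + CH3 → C:1 H:3
Element totals:
  C: 5
  H: 6
  O: 1
Molecular formula: C5H6O.
  M = 5(12.0) + 6(1.007825) + 15.994915
    = 60.000000 + 6.046950 + 15.994915 = 82.041865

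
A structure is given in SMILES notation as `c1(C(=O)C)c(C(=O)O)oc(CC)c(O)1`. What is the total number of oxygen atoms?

5

Atom tally by fragment:
  furan ring core → C:4 H:4 O:1
  (− 4 ring H displaced by substituents)
  + COCH3 → C:2 H:3 O:1
  + COOH → C:1 H:1 O:2
  + C2H5 → C:2 H:5
  + OH → O:1 H:1
Element totals:
  C: 9
  H: 10
  O: 5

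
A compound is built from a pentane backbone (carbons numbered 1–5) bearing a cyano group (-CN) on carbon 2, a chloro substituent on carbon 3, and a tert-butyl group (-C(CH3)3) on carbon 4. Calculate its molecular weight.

187.71 g/mol

Atom tally by fragment:
  CH3 → C:1 H:3
  CH(CN) → C:2 H:1 N:1
  CH(Cl) → C:1 H:1 Cl:1
  CH(C(CH3)3) → C:5 H:10
  CH3 → C:1 H:3
Element totals:
  C: 10
  H: 18
  Cl: 1
  N: 1
Molecular formula: C10H18ClN.
  M = 10(12.011) + 18(1.008) + 35.45 + 14.007
    = 120.110 + 18.144 + 35.450 + 14.007 = 187.711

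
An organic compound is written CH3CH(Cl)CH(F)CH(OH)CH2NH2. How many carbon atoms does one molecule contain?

5

Atom tally by fragment:
  CH3 → C:1 H:3
  CH(Cl) → C:1 H:1 Cl:1
  CH(F) → C:1 H:1 F:1
  CH(OH) → C:1 H:2 O:1
  CH2NH2 → C:1 H:4 N:1
Element totals:
  C: 5
  H: 11
  Cl: 1
  F: 1
  N: 1
  O: 1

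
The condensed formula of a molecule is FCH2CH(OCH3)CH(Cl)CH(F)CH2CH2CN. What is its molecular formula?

Element totals:
  C: 8
  H: 12
  Cl: 1
  F: 2
  N: 1
  O: 1

C8H12ClF2NO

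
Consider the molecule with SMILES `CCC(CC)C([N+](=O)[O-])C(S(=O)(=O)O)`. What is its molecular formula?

Atom tally by fragment:
  CH3 → C:1 H:3
  CH2 → C:1 H:2
  CH(C2H5) → C:3 H:6
  CH(NO2) → C:1 H:1 N:1 O:2
  CH2SO3H → C:1 H:3 S:1 O:3
Element totals:
  C: 7
  H: 15
  N: 1
  O: 5
  S: 1

C7H15NO5S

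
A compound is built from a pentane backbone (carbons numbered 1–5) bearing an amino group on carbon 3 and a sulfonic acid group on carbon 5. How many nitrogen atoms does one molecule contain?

Atom tally by fragment:
  CH3 → C:1 H:3
  CH2 → C:1 H:2
  CH(NH2) → C:1 H:3 N:1
  CH2 → C:1 H:2
  CH2SO3H → C:1 H:3 S:1 O:3
Element totals:
  C: 5
  H: 13
  N: 1
  O: 3
  S: 1

1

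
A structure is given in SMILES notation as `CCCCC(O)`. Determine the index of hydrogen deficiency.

0

Atom tally by fragment:
  CH3 → C:1 H:3
  CH2 → C:1 H:2
  CH2 → C:1 H:2
  CH2 → C:1 H:2
  CH2OH → C:1 H:3 O:1
Element totals:
  C: 5
  H: 12
  O: 1
Molecular formula: C5H12O.
DoU = (2C + 2 + N − H − X) / 2 = (2·5 + 2 + 0 − 12 − 0) / 2 = 0.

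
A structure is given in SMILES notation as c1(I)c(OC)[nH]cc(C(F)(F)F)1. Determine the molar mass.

Atom tally by fragment:
  pyrrole ring core → C:4 H:5 N:1
  (− 3 ring H displaced by substituents)
  + I → I:1
  + OCH3 → C:1 H:3 O:1
  + CF3 → C:1 F:3
Element totals:
  C: 6
  H: 5
  F: 3
  I: 1
  N: 1
  O: 1
Molecular formula: C6H5F3INO.
  M = 6(12.011) + 5(1.008) + 3(18.998) + 126.904 + 14.007 + 15.999
    = 72.066 + 5.040 + 56.994 + 126.904 + 14.007 + 15.999 = 291.010

291.01 g/mol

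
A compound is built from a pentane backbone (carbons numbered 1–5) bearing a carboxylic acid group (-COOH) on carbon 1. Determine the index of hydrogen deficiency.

Atom tally by fragment:
  HOOCCH2 → C:2 H:3 O:2
  CH2 → C:1 H:2
  CH2 → C:1 H:2
  CH2 → C:1 H:2
  CH3 → C:1 H:3
Element totals:
  C: 6
  H: 12
  O: 2
Molecular formula: C6H12O2.
DoU = (2C + 2 + N − H − X) / 2 = (2·6 + 2 + 0 − 12 − 0) / 2 = 1.

1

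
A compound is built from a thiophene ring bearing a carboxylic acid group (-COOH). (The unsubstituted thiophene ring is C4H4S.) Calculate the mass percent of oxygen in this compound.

Atom tally by fragment:
  thiophene ring core → C:4 H:4 S:1
  (− 1 ring H displaced by substituents)
  + COOH → C:1 H:1 O:2
Element totals:
  C: 5
  H: 4
  O: 2
  S: 1
Molecular formula: C5H4O2S.
Molar mass = 128.145 g/mol.
Mass from O: 2 × 15.999 = 31.998 g/mol.
%O = 31.998 / 128.145 × 100 = 24.97%.

24.97%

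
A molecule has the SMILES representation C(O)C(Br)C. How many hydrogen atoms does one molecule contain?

7

Atom tally by fragment:
  HOCH2 → C:1 H:3 O:1
  CH(Br) → C:1 H:1 Br:1
  CH3 → C:1 H:3
Element totals:
  C: 3
  H: 7
  Br: 1
  O: 1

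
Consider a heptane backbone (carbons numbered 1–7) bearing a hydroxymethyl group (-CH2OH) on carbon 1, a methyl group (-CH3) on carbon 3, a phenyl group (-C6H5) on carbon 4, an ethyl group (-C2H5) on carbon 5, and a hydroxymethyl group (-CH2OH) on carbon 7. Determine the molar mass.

Atom tally by fragment:
  HOCH2CH2 → C:2 H:5 O:1
  CH2 → C:1 H:2
  CH(CH3) → C:2 H:4
  CH(C6H5) → C:7 H:6
  CH(C2H5) → C:3 H:6
  CH2 → C:1 H:2
  CH2CH2OH → C:2 H:5 O:1
Element totals:
  C: 18
  H: 30
  O: 2
Molecular formula: C18H30O2.
  M = 18(12.011) + 30(1.008) + 2(15.999)
    = 216.198 + 30.240 + 31.998 = 278.436

278.44 g/mol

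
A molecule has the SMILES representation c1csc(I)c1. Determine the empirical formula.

C4H3IS

Atom tally by fragment:
  thiophene ring core → C:4 H:4 S:1
  (− 1 ring H displaced by substituents)
  + I → I:1
Element totals:
  C: 4
  H: 3
  I: 1
  S: 1
Molecular formula: C4H3IS.
gcd of subscripts (4, 3, 1, 1) = 1, so the empirical formula equals the molecular formula.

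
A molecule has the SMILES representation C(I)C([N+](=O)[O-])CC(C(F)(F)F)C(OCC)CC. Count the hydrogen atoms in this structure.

Atom tally by fragment:
  ICH2 → C:1 H:2 I:1
  CH(NO2) → C:1 H:1 N:1 O:2
  CH2 → C:1 H:2
  CH(CF3) → C:2 H:1 F:3
  CH(OC2H5) → C:3 H:6 O:1
  CH2 → C:1 H:2
  CH3 → C:1 H:3
Element totals:
  C: 10
  H: 17
  F: 3
  I: 1
  N: 1
  O: 3

17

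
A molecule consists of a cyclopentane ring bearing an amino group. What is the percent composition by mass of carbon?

70.53%

Atom tally by fragment:
  cyclopentane ring core → C:5 H:10
  (− 1 ring H displaced by substituents)
  + NH2 → N:1 H:2
Element totals:
  C: 5
  H: 11
  N: 1
Molecular formula: C5H11N.
Molar mass = 85.150 g/mol.
Mass from C: 5 × 12.011 = 60.055 g/mol.
%C = 60.055 / 85.150 × 100 = 70.53%.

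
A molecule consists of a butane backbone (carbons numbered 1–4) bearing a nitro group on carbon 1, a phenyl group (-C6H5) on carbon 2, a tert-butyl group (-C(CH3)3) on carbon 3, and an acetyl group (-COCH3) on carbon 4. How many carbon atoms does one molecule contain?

16

Atom tally by fragment:
  O2NCH2 → C:1 H:2 N:1 O:2
  CH(C6H5) → C:7 H:6
  CH(C(CH3)3) → C:5 H:10
  CH2COCH3 → C:3 H:5 O:1
Element totals:
  C: 16
  H: 23
  N: 1
  O: 3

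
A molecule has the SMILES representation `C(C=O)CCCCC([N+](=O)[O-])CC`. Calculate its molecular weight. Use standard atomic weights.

187.24 g/mol

Atom tally by fragment:
  OHCCH2 → C:2 H:3 O:1
  CH2 → C:1 H:2
  CH2 → C:1 H:2
  CH2 → C:1 H:2
  CH2 → C:1 H:2
  CH(NO2) → C:1 H:1 N:1 O:2
  CH2 → C:1 H:2
  CH3 → C:1 H:3
Element totals:
  C: 9
  H: 17
  N: 1
  O: 3
Molecular formula: C9H17NO3.
  M = 9(12.011) + 17(1.008) + 14.007 + 3(15.999)
    = 108.099 + 17.136 + 14.007 + 47.997 = 187.239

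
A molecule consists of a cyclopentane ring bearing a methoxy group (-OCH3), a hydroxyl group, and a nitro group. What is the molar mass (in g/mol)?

161.16 g/mol

Atom tally by fragment:
  cyclopentane ring core → C:5 H:10
  (− 3 ring H displaced by substituents)
  + OCH3 → C:1 H:3 O:1
  + OH → O:1 H:1
  + NO2 → N:1 O:2
Element totals:
  C: 6
  H: 11
  N: 1
  O: 4
Molecular formula: C6H11NO4.
  M = 6(12.011) + 11(1.008) + 14.007 + 4(15.999)
    = 72.066 + 11.088 + 14.007 + 63.996 = 161.157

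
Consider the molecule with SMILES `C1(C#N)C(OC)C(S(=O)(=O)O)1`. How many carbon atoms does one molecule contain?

5

Atom tally by fragment:
  cyclopropane ring core → C:3 H:6
  (− 3 ring H displaced by substituents)
  + CN → C:1 N:1
  + OCH3 → C:1 H:3 O:1
  + SO3H → S:1 O:3 H:1
Element totals:
  C: 5
  H: 7
  N: 1
  O: 4
  S: 1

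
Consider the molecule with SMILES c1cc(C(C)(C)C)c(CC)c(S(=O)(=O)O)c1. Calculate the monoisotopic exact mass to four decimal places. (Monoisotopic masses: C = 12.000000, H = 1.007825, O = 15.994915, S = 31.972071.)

242.0977

Atom tally by fragment:
  benzene ring core → C:6 H:6
  (− 3 ring H displaced by substituents)
  + C(CH3)3 → C:4 H:9
  + C2H5 → C:2 H:5
  + SO3H → S:1 O:3 H:1
Element totals:
  C: 12
  H: 18
  O: 3
  S: 1
Molecular formula: C12H18O3S.
  M = 12(12.0) + 18(1.007825) + 3(15.994915) + 31.972071
    = 144.000000 + 18.140850 + 47.984745 + 31.972071 = 242.097666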